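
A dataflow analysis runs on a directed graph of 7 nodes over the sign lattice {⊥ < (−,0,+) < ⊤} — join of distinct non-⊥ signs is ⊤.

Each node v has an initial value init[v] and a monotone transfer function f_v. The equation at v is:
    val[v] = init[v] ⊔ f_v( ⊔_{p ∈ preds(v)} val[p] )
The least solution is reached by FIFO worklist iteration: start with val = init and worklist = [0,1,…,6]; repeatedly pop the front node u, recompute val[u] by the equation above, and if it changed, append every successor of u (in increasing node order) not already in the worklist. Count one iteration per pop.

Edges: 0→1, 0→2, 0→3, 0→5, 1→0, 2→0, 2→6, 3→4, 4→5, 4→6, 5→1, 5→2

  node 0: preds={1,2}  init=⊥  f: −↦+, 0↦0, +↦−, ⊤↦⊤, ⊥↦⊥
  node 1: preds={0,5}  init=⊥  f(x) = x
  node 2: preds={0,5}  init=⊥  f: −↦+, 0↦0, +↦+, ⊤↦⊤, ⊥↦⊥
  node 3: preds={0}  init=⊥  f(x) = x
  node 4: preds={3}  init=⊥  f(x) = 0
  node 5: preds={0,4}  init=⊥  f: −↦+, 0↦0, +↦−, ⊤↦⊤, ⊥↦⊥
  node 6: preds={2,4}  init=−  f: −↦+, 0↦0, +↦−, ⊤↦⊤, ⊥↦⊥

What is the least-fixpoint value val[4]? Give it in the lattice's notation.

0

Iteration log — 16 steps:
  step 1. node 0  ⊔preds=⊥  new=⊥  stable
  step 2. node 1  ⊔preds=⊥  new=⊥  stable
  step 3. node 2  ⊔preds=⊥  new=⊥  stable
  step 4. node 3  ⊔preds=⊥  new=⊥  stable
  step 5. node 4  ⊔preds=⊥  new=0  old=⊥  +wl: 
  step 6. node 5  ⊔preds=0  new=0  old=⊥  +wl: 1,2
  step 7. node 6  ⊔preds=0  new=⊤  old=−  +wl: 
  step 8. node 1  ⊔preds=0  new=0  old=⊥  +wl: 0
  step 9. node 2  ⊔preds=0  new=0  old=⊥  +wl: 6
  step 10. node 0  ⊔preds=0  new=0  old=⊥  +wl: 1,2,3,5
  step 11. node 6  ⊔preds=0  new=⊤  stable
  step 12. node 1  ⊔preds=0  new=0  stable
  step 13. node 2  ⊔preds=0  new=0  stable
  step 14. node 3  ⊔preds=0  new=0  old=⊥  +wl: 4
  step 15. node 5  ⊔preds=0  new=0  stable
  step 16. node 4  ⊔preds=0  new=0  stable

Least fixpoint reached:
  node 0: 0
  node 1: 0
  node 2: 0
  node 3: 0
  node 4: 0
  node 5: 0
  node 6: ⊤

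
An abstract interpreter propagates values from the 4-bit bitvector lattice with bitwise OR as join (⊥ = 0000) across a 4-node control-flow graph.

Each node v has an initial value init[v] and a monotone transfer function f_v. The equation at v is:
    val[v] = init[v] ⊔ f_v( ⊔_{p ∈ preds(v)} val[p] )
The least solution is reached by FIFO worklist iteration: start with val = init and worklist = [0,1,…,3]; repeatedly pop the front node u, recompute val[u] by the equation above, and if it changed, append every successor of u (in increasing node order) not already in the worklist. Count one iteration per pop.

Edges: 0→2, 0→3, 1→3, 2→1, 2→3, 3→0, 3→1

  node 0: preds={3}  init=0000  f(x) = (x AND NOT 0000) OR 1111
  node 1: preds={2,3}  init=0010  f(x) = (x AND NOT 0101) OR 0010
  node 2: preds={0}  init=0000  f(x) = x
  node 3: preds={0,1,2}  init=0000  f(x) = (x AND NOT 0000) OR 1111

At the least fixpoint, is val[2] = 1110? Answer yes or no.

Iteration log — 7 steps:
  step 1. node 0  ⊔preds=0000  new=1111  old=0000  +wl: 
  step 2. node 1  ⊔preds=0000  new=0010  stable
  step 3. node 2  ⊔preds=1111  new=1111  old=0000  +wl: 1
  step 4. node 3  ⊔preds=1111  new=1111  old=0000  +wl: 0
  step 5. node 1  ⊔preds=1111  new=1010  old=0010  +wl: 3
  step 6. node 0  ⊔preds=1111  new=1111  stable
  step 7. node 3  ⊔preds=1111  new=1111  stable

Least fixpoint reached:
  node 0: 1111
  node 1: 1010
  node 2: 1111
  node 3: 1111

no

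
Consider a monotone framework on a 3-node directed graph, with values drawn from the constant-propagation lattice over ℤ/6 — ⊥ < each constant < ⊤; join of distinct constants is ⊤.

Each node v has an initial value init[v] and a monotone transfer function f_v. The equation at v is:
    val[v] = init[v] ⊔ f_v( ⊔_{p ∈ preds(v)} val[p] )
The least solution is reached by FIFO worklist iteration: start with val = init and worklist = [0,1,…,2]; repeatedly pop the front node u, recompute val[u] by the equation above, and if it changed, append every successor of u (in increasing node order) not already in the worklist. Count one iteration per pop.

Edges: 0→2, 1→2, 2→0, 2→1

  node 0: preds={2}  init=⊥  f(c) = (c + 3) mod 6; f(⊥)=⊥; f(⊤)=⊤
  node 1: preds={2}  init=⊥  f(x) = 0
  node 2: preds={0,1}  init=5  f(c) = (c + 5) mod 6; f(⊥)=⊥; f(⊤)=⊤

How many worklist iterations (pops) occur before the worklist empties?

6

Iteration log — 6 steps:
  step 1. node 0  ⊔preds=5  new=2  old=⊥  +wl: 
  step 2. node 1  ⊔preds=5  new=0  old=⊥  +wl: 
  step 3. node 2  ⊔preds=⊤  new=⊤  old=5  +wl: 0,1
  step 4. node 0  ⊔preds=⊤  new=⊤  old=2  +wl: 2
  step 5. node 1  ⊔preds=⊤  new=0  stable
  step 6. node 2  ⊔preds=⊤  new=⊤  stable

Least fixpoint reached:
  node 0: ⊤
  node 1: 0
  node 2: ⊤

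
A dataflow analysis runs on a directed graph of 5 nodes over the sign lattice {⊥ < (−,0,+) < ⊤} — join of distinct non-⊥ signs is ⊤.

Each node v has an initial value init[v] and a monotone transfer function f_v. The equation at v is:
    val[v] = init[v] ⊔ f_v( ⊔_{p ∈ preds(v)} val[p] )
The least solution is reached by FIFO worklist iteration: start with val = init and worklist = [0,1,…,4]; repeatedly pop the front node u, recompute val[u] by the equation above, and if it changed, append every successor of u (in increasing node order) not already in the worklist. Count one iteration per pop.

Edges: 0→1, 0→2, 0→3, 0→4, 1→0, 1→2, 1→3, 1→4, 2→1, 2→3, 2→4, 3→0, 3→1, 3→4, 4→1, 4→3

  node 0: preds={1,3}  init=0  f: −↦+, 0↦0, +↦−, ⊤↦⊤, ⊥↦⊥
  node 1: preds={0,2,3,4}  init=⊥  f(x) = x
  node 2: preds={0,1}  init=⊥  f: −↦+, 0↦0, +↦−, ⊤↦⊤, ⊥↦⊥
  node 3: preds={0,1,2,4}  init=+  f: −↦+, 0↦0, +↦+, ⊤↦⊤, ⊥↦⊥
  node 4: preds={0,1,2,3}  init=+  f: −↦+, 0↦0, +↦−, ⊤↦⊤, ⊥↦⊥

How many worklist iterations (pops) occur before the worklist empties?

8

Worklist (8 pops):
  #1 pop 0: in=+ → ⊤ (was 0); enqueue []
  #2 pop 1: in=⊤ → ⊤ (was ⊥); enqueue [0]
  #3 pop 2: in=⊤ → ⊤ (was ⊥); enqueue [1]
  #4 pop 3: in=⊤ → ⊤ (was +); enqueue []
  #5 pop 4: in=⊤ → ⊤ (was +); enqueue [3]
  #6 pop 0: in=⊤ → ⊤ (no change)
  #7 pop 1: in=⊤ → ⊤ (no change)
  #8 pop 3: in=⊤ → ⊤ (no change)

Fixpoint:
  val[0] = ⊤
  val[1] = ⊤
  val[2] = ⊤
  val[3] = ⊤
  val[4] = ⊤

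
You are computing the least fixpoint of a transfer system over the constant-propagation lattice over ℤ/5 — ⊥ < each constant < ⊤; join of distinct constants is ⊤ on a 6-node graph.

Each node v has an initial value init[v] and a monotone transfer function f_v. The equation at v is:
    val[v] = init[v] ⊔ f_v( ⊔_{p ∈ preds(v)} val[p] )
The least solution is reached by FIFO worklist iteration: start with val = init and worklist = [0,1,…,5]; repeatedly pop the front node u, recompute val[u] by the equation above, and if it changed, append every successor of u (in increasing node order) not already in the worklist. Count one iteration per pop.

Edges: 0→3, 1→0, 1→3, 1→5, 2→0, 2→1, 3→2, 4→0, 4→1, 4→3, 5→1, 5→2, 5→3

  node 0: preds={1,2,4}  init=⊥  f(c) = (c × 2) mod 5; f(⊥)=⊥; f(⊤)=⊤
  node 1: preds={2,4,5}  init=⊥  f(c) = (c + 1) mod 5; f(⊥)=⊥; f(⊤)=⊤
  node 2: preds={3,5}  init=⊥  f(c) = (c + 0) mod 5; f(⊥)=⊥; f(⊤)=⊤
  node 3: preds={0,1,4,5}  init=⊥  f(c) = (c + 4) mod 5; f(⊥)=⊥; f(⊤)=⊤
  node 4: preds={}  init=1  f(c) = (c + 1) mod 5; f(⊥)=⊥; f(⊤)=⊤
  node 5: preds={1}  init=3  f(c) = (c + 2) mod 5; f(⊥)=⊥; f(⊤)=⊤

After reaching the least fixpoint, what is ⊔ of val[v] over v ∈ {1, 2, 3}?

Iteration log — 12 steps:
  step 1. node 0  ⊔preds=1  new=2  old=⊥  +wl: 
  step 2. node 1  ⊔preds=⊤  new=⊤  old=⊥  +wl: 0
  step 3. node 2  ⊔preds=3  new=3  old=⊥  +wl: 1
  step 4. node 3  ⊔preds=⊤  new=⊤  old=⊥  +wl: 2
  step 5. node 4  ⊔preds=⊥  new=1  stable
  step 6. node 5  ⊔preds=⊤  new=⊤  old=3  +wl: 3
  step 7. node 0  ⊔preds=⊤  new=⊤  old=2  +wl: 
  step 8. node 1  ⊔preds=⊤  new=⊤  stable
  step 9. node 2  ⊔preds=⊤  new=⊤  old=3  +wl: 0,1
  step 10. node 3  ⊔preds=⊤  new=⊤  stable
  step 11. node 0  ⊔preds=⊤  new=⊤  stable
  step 12. node 1  ⊔preds=⊤  new=⊤  stable

Least fixpoint reached:
  node 0: ⊤
  node 1: ⊤
  node 2: ⊤
  node 3: ⊤
  node 4: 1
  node 5: ⊤

⊤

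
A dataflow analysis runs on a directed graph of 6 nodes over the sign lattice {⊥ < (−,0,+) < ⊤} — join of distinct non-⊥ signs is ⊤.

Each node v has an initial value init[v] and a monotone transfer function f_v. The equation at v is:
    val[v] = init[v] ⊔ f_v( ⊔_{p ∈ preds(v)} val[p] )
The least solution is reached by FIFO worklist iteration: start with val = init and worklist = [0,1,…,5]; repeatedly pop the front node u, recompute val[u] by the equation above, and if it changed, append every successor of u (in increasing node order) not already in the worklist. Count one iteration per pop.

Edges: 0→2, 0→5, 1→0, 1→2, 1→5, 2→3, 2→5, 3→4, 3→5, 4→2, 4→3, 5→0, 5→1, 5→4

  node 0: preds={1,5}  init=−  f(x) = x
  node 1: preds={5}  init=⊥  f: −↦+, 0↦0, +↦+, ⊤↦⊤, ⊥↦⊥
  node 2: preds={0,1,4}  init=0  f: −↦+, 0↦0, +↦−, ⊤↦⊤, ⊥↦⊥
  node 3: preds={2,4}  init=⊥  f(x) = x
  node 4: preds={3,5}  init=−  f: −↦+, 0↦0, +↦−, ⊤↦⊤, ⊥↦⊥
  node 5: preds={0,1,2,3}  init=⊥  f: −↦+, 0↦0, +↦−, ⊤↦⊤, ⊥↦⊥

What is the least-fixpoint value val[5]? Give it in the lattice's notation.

Trace (14 dequeues):
  [1] u=0 | in ⊥ | out − | ==
  [2] u=1 | in ⊥ | out ⊥ | ==
  [3] u=2 | in − | out ⊤ | prev 0 | push {}
  [4] u=3 | in ⊤ | out ⊤ | prev ⊥ | push {}
  [5] u=4 | in ⊤ | out ⊤ | prev − | push {2,3}
  [6] u=5 | in ⊤ | out ⊤ | prev ⊥ | push {0,1,4}
  [7] u=2 | in ⊤ | out ⊤ | ==
  [8] u=3 | in ⊤ | out ⊤ | ==
  [9] u=0 | in ⊤ | out ⊤ | prev − | push {2,5}
  [10] u=1 | in ⊤ | out ⊤ | prev ⊥ | push {0}
  [11] u=4 | in ⊤ | out ⊤ | ==
  [12] u=2 | in ⊤ | out ⊤ | ==
  [13] u=5 | in ⊤ | out ⊤ | ==
  [14] u=0 | in ⊤ | out ⊤ | ==

Converged values:
  [0] ⊤
  [1] ⊤
  [2] ⊤
  [3] ⊤
  [4] ⊤
  [5] ⊤

⊤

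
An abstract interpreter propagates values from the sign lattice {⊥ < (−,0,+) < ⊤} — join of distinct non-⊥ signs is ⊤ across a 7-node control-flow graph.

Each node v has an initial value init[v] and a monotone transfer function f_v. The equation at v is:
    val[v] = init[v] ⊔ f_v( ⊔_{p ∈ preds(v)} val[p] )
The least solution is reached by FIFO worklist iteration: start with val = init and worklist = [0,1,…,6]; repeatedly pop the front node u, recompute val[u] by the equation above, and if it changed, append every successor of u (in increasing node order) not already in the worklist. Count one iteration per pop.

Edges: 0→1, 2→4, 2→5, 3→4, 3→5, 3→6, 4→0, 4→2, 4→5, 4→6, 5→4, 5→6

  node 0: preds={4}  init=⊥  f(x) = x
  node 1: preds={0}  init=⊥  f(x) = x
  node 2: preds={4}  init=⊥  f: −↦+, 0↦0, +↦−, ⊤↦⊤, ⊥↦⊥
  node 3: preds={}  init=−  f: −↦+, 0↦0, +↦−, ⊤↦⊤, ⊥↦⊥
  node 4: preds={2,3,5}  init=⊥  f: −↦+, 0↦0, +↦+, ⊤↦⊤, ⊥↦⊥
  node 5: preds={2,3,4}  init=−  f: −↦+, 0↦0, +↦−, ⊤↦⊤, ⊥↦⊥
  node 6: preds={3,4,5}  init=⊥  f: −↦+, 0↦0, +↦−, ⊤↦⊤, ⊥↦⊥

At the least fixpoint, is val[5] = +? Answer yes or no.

no

Iteration log — 18 steps:
  step 1. node 0  ⊔preds=⊥  new=⊥  stable
  step 2. node 1  ⊔preds=⊥  new=⊥  stable
  step 3. node 2  ⊔preds=⊥  new=⊥  stable
  step 4. node 3  ⊔preds=⊥  new=−  stable
  step 5. node 4  ⊔preds=−  new=+  old=⊥  +wl: 0,2
  step 6. node 5  ⊔preds=⊤  new=⊤  old=−  +wl: 4
  step 7. node 6  ⊔preds=⊤  new=⊤  old=⊥  +wl: 
  step 8. node 0  ⊔preds=+  new=+  old=⊥  +wl: 1
  step 9. node 2  ⊔preds=+  new=−  old=⊥  +wl: 5
  step 10. node 4  ⊔preds=⊤  new=⊤  old=+  +wl: 0,2,6
  step 11. node 1  ⊔preds=+  new=+  old=⊥  +wl: 
  step 12. node 5  ⊔preds=⊤  new=⊤  stable
  step 13. node 0  ⊔preds=⊤  new=⊤  old=+  +wl: 1
  step 14. node 2  ⊔preds=⊤  new=⊤  old=−  +wl: 4,5
  step 15. node 6  ⊔preds=⊤  new=⊤  stable
  step 16. node 1  ⊔preds=⊤  new=⊤  old=+  +wl: 
  step 17. node 4  ⊔preds=⊤  new=⊤  stable
  step 18. node 5  ⊔preds=⊤  new=⊤  stable

Least fixpoint reached:
  node 0: ⊤
  node 1: ⊤
  node 2: ⊤
  node 3: −
  node 4: ⊤
  node 5: ⊤
  node 6: ⊤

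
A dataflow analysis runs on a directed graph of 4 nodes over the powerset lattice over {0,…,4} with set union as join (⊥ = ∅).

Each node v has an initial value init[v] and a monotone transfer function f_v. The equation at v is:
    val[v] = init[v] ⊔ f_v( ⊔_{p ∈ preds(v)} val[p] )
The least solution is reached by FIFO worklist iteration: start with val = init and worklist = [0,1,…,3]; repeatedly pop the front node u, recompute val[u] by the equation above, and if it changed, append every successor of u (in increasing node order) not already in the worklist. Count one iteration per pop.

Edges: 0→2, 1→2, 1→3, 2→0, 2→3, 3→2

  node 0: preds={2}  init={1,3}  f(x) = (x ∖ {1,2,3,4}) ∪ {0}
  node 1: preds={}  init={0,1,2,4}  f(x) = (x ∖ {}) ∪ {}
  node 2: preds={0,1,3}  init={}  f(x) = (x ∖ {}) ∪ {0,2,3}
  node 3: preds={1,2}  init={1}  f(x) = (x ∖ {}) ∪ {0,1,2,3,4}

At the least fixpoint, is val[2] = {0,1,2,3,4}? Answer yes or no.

Trace (6 dequeues):
  [1] u=0 | in {} | out {0,1,3} | prev {1,3} | push {}
  [2] u=1 | in {} | out {0,1,2,4} | ==
  [3] u=2 | in {0,1,2,3,4} | out {0,1,2,3,4} | prev {} | push {0}
  [4] u=3 | in {0,1,2,3,4} | out {0,1,2,3,4} | prev {1} | push {2}
  [5] u=0 | in {0,1,2,3,4} | out {0,1,3} | ==
  [6] u=2 | in {0,1,2,3,4} | out {0,1,2,3,4} | ==

Converged values:
  [0] {0,1,3}
  [1] {0,1,2,4}
  [2] {0,1,2,3,4}
  [3] {0,1,2,3,4}

yes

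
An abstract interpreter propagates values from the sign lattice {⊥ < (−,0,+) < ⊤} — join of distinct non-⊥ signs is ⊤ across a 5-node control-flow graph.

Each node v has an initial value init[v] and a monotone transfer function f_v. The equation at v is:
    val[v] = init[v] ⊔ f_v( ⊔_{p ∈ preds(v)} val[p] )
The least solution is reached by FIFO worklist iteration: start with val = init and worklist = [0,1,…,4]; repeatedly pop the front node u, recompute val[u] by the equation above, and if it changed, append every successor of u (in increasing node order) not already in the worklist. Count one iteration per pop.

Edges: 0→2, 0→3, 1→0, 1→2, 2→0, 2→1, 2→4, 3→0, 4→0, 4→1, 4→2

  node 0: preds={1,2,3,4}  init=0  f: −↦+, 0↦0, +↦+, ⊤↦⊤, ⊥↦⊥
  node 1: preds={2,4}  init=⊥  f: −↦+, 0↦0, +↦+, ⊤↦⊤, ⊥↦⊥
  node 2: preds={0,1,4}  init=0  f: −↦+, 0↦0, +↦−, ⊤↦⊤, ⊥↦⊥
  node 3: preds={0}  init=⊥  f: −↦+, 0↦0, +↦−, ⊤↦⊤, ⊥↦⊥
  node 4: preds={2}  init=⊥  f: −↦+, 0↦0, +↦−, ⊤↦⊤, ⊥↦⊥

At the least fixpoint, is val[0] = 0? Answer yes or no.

Iteration log — 8 steps:
  step 1. node 0  ⊔preds=0  new=0  stable
  step 2. node 1  ⊔preds=0  new=0  old=⊥  +wl: 0
  step 3. node 2  ⊔preds=0  new=0  stable
  step 4. node 3  ⊔preds=0  new=0  old=⊥  +wl: 
  step 5. node 4  ⊔preds=0  new=0  old=⊥  +wl: 1,2
  step 6. node 0  ⊔preds=0  new=0  stable
  step 7. node 1  ⊔preds=0  new=0  stable
  step 8. node 2  ⊔preds=0  new=0  stable

Least fixpoint reached:
  node 0: 0
  node 1: 0
  node 2: 0
  node 3: 0
  node 4: 0

yes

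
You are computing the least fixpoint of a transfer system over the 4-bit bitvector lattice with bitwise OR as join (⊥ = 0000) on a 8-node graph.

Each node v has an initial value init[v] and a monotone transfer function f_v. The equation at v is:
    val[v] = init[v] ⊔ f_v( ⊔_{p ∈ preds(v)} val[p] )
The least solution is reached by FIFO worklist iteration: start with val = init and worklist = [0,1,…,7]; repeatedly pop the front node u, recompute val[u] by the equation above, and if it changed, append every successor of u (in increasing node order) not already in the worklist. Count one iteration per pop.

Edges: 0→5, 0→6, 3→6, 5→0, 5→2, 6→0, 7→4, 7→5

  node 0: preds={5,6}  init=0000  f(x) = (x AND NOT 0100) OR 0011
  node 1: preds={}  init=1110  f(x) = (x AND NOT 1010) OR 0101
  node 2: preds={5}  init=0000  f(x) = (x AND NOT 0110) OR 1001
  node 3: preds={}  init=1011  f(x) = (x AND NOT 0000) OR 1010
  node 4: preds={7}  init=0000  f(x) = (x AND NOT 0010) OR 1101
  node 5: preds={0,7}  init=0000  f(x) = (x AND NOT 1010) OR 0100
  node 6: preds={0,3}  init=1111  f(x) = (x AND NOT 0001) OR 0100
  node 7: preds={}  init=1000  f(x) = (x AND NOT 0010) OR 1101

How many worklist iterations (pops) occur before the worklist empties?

12

Worklist (12 pops):
  #1 pop 0: in=1111 → 1011 (was 0000); enqueue []
  #2 pop 1: in=0000 → 1111 (was 1110); enqueue []
  #3 pop 2: in=0000 → 1001 (was 0000); enqueue []
  #4 pop 3: in=0000 → 1011 (no change)
  #5 pop 4: in=1000 → 1101 (was 0000); enqueue []
  #6 pop 5: in=1011 → 0101 (was 0000); enqueue [0,2]
  #7 pop 6: in=1011 → 1111 (no change)
  #8 pop 7: in=0000 → 1101 (was 1000); enqueue [4,5]
  #9 pop 0: in=1111 → 1011 (no change)
  #10 pop 2: in=0101 → 1001 (no change)
  #11 pop 4: in=1101 → 1101 (no change)
  #12 pop 5: in=1111 → 0101 (no change)

Fixpoint:
  val[0] = 1011
  val[1] = 1111
  val[2] = 1001
  val[3] = 1011
  val[4] = 1101
  val[5] = 0101
  val[6] = 1111
  val[7] = 1101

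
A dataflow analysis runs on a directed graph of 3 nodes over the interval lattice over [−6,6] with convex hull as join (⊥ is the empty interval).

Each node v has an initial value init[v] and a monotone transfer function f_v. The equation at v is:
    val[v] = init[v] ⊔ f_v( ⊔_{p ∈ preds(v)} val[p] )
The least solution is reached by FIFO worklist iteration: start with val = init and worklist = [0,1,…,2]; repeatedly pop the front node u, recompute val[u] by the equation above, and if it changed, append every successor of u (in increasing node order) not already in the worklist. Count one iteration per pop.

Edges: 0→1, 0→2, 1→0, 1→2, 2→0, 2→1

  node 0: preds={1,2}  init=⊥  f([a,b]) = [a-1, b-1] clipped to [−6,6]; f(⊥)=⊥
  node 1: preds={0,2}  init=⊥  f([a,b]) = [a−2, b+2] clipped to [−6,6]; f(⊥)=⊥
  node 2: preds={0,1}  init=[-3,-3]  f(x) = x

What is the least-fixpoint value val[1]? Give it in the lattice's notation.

[-6,6]

Trace (18 dequeues):
  [1] u=0 | in [-3,-3] | out [-4,-4] | prev ⊥ | push {}
  [2] u=1 | in [-4,-3] | out [-6,-1] | prev ⊥ | push {0}
  [3] u=2 | in [-6,-1] | out [-6,-1] | prev [-3,-3] | push {1}
  [4] u=0 | in [-6,-1] | out [-6,-2] | prev [-4,-4] | push {2}
  [5] u=1 | in [-6,-1] | out [-6,1] | prev [-6,-1] | push {0}
  [6] u=2 | in [-6,1] | out [-6,1] | prev [-6,-1] | push {1}
  [7] u=0 | in [-6,1] | out [-6,0] | prev [-6,-2] | push {2}
  [8] u=1 | in [-6,1] | out [-6,3] | prev [-6,1] | push {0}
  [9] u=2 | in [-6,3] | out [-6,3] | prev [-6,1] | push {1}
  [10] u=0 | in [-6,3] | out [-6,2] | prev [-6,0] | push {2}
  [11] u=1 | in [-6,3] | out [-6,5] | prev [-6,3] | push {0}
  [12] u=2 | in [-6,5] | out [-6,5] | prev [-6,3] | push {1}
  [13] u=0 | in [-6,5] | out [-6,4] | prev [-6,2] | push {2}
  [14] u=1 | in [-6,5] | out [-6,6] | prev [-6,5] | push {0}
  [15] u=2 | in [-6,6] | out [-6,6] | prev [-6,5] | push {1}
  [16] u=0 | in [-6,6] | out [-6,5] | prev [-6,4] | push {2}
  [17] u=1 | in [-6,6] | out [-6,6] | ==
  [18] u=2 | in [-6,6] | out [-6,6] | ==

Converged values:
  [0] [-6,5]
  [1] [-6,6]
  [2] [-6,6]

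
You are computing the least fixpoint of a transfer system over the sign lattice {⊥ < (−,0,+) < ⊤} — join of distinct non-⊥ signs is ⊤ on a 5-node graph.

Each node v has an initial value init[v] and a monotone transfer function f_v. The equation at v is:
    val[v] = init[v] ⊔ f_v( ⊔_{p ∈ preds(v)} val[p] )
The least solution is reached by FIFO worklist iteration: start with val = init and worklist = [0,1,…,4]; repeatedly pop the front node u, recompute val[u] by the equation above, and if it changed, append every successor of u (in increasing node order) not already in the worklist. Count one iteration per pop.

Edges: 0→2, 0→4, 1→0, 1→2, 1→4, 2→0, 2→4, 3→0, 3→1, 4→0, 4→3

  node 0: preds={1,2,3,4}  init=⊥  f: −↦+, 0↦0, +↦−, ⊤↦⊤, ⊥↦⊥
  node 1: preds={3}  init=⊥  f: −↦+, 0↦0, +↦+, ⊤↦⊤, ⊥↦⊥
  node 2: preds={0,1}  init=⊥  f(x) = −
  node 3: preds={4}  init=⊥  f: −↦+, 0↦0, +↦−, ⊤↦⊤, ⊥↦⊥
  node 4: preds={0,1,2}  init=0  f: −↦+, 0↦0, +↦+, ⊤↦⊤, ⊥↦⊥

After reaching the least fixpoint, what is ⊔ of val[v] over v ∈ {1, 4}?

⊤

Trace (15 dequeues):
  [1] u=0 | in 0 | out 0 | prev ⊥ | push {}
  [2] u=1 | in ⊥ | out ⊥ | ==
  [3] u=2 | in 0 | out − | prev ⊥ | push {0}
  [4] u=3 | in 0 | out 0 | prev ⊥ | push {1}
  [5] u=4 | in ⊤ | out ⊤ | prev 0 | push {3}
  [6] u=0 | in ⊤ | out ⊤ | prev 0 | push {2,4}
  [7] u=1 | in 0 | out 0 | prev ⊥ | push {0}
  [8] u=3 | in ⊤ | out ⊤ | prev 0 | push {1}
  [9] u=2 | in ⊤ | out − | ==
  [10] u=4 | in ⊤ | out ⊤ | ==
  [11] u=0 | in ⊤ | out ⊤ | ==
  [12] u=1 | in ⊤ | out ⊤ | prev 0 | push {0,2,4}
  [13] u=0 | in ⊤ | out ⊤ | ==
  [14] u=2 | in ⊤ | out − | ==
  [15] u=4 | in ⊤ | out ⊤ | ==

Converged values:
  [0] ⊤
  [1] ⊤
  [2] −
  [3] ⊤
  [4] ⊤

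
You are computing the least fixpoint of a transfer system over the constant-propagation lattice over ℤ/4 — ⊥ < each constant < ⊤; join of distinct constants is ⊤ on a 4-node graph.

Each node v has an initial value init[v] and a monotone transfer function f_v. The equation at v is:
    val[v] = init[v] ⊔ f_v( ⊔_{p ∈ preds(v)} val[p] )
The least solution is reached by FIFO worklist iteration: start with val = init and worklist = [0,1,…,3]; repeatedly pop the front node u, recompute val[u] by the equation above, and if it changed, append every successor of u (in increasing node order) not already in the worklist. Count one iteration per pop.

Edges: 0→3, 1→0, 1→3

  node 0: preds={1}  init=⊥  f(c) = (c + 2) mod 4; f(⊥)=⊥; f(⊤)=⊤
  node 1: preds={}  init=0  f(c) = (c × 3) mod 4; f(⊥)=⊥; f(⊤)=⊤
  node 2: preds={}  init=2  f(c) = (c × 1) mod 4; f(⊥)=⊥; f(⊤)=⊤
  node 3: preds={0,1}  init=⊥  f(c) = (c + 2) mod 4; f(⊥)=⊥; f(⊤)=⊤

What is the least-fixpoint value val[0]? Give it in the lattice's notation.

2

Worklist (4 pops):
  #1 pop 0: in=0 → 2 (was ⊥); enqueue []
  #2 pop 1: in=⊥ → 0 (no change)
  #3 pop 2: in=⊥ → 2 (no change)
  #4 pop 3: in=⊤ → ⊤ (was ⊥); enqueue []

Fixpoint:
  val[0] = 2
  val[1] = 0
  val[2] = 2
  val[3] = ⊤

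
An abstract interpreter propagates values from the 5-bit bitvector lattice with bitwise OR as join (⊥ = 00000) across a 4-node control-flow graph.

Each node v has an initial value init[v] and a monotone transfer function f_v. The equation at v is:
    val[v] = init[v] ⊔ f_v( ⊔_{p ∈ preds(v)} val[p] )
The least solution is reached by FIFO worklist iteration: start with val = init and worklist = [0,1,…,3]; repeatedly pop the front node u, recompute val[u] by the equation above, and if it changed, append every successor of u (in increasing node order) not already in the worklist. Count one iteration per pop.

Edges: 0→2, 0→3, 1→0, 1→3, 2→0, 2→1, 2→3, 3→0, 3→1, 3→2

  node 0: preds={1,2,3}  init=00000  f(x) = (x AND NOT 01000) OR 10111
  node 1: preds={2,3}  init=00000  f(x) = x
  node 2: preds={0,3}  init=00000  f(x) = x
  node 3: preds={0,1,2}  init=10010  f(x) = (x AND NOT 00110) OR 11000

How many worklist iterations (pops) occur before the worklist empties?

10

Worklist (10 pops):
  #1 pop 0: in=10010 → 10111 (was 00000); enqueue []
  #2 pop 1: in=10010 → 10010 (was 00000); enqueue [0]
  #3 pop 2: in=10111 → 10111 (was 00000); enqueue [1]
  #4 pop 3: in=10111 → 11011 (was 10010); enqueue [2]
  #5 pop 0: in=11111 → 10111 (no change)
  #6 pop 1: in=11111 → 11111 (was 10010); enqueue [0,3]
  #7 pop 2: in=11111 → 11111 (was 10111); enqueue [1]
  #8 pop 0: in=11111 → 10111 (no change)
  #9 pop 3: in=11111 → 11011 (no change)
  #10 pop 1: in=11111 → 11111 (no change)

Fixpoint:
  val[0] = 10111
  val[1] = 11111
  val[2] = 11111
  val[3] = 11011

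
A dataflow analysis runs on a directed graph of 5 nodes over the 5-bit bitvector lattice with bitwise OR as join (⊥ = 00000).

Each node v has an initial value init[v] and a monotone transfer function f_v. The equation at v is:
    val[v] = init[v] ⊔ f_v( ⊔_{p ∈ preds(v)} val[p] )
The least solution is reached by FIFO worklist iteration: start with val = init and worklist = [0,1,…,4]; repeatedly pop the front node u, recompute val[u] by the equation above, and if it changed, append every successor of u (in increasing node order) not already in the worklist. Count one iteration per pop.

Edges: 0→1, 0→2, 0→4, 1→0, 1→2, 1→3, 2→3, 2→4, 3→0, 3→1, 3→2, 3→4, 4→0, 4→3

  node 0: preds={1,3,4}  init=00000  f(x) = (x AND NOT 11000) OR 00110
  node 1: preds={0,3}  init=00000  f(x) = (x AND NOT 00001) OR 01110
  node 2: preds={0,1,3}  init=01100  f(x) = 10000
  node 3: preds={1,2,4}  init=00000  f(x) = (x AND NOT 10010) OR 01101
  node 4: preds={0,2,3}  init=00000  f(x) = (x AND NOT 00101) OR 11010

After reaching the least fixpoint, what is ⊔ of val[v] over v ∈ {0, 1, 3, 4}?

Trace (10 dequeues):
  [1] u=0 | in 00000 | out 00110 | prev 00000 | push {}
  [2] u=1 | in 00110 | out 01110 | prev 00000 | push {0}
  [3] u=2 | in 01110 | out 11100 | prev 01100 | push {}
  [4] u=3 | in 11110 | out 01101 | prev 00000 | push {1,2}
  [5] u=4 | in 11111 | out 11010 | prev 00000 | push {3}
  [6] u=0 | in 11111 | out 00111 | prev 00110 | push {4}
  [7] u=1 | in 01111 | out 01110 | ==
  [8] u=2 | in 01111 | out 11100 | ==
  [9] u=3 | in 11110 | out 01101 | ==
  [10] u=4 | in 11111 | out 11010 | ==

Converged values:
  [0] 00111
  [1] 01110
  [2] 11100
  [3] 01101
  [4] 11010

11111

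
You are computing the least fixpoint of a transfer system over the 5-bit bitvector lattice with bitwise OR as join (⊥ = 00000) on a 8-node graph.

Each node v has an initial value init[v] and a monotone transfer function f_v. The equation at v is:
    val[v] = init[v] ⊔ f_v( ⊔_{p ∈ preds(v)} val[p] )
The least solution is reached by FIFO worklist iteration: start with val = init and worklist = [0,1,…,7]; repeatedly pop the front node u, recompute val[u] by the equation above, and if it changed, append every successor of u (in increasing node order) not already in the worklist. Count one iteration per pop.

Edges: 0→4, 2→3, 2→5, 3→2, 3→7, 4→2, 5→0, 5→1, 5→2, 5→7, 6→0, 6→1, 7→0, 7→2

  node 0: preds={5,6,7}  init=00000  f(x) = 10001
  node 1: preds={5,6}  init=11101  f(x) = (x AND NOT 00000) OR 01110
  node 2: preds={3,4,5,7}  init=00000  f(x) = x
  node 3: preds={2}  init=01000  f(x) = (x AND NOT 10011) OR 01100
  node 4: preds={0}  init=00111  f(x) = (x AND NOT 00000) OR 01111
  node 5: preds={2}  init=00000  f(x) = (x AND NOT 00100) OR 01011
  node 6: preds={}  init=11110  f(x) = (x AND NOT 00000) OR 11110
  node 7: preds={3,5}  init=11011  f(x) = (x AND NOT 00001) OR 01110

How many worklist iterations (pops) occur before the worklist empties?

Worklist (11 pops):
  #1 pop 0: in=11111 → 10001 (was 00000); enqueue []
  #2 pop 1: in=11110 → 11111 (was 11101); enqueue []
  #3 pop 2: in=11111 → 11111 (was 00000); enqueue []
  #4 pop 3: in=11111 → 01100 (was 01000); enqueue [2]
  #5 pop 4: in=10001 → 11111 (was 00111); enqueue []
  #6 pop 5: in=11111 → 11011 (was 00000); enqueue [0,1]
  #7 pop 6: in=00000 → 11110 (no change)
  #8 pop 7: in=11111 → 11111 (was 11011); enqueue []
  #9 pop 2: in=11111 → 11111 (no change)
  #10 pop 0: in=11111 → 10001 (no change)
  #11 pop 1: in=11111 → 11111 (no change)

Fixpoint:
  val[0] = 10001
  val[1] = 11111
  val[2] = 11111
  val[3] = 01100
  val[4] = 11111
  val[5] = 11011
  val[6] = 11110
  val[7] = 11111

11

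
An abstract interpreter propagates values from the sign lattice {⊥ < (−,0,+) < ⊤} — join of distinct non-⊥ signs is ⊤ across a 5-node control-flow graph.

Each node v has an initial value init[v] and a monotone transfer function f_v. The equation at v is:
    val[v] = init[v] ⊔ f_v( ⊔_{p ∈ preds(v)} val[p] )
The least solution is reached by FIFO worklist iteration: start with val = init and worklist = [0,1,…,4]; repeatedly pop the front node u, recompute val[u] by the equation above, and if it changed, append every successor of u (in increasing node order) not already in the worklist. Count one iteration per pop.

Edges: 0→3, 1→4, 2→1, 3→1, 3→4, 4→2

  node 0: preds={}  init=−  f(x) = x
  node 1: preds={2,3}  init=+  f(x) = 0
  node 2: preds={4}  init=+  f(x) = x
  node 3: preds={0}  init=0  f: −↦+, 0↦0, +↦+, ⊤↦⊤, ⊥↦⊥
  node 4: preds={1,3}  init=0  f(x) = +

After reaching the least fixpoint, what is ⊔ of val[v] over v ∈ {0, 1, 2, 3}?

⊤

Trace (7 dequeues):
  [1] u=0 | in ⊥ | out − | ==
  [2] u=1 | in ⊤ | out ⊤ | prev + | push {}
  [3] u=2 | in 0 | out ⊤ | prev + | push {1}
  [4] u=3 | in − | out ⊤ | prev 0 | push {}
  [5] u=4 | in ⊤ | out ⊤ | prev 0 | push {2}
  [6] u=1 | in ⊤ | out ⊤ | ==
  [7] u=2 | in ⊤ | out ⊤ | ==

Converged values:
  [0] −
  [1] ⊤
  [2] ⊤
  [3] ⊤
  [4] ⊤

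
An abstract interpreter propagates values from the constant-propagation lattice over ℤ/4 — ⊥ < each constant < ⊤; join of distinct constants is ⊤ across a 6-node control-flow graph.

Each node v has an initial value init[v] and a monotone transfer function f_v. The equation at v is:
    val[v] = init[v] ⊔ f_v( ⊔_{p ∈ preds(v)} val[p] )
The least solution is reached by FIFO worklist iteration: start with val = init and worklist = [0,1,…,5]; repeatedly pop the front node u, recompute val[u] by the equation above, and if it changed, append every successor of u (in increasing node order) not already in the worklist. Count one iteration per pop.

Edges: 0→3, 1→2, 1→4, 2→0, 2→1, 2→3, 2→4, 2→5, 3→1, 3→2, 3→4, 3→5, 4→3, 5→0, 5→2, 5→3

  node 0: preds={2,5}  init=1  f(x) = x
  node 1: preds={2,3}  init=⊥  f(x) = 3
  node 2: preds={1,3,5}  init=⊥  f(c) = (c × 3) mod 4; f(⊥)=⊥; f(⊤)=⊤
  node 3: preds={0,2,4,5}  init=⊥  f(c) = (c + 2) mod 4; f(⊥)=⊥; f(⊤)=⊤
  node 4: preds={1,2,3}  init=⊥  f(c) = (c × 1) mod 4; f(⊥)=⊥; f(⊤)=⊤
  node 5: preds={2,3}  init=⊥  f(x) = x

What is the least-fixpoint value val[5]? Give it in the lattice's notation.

⊤

Iteration log — 15 steps:
  step 1. node 0  ⊔preds=⊥  new=1  stable
  step 2. node 1  ⊔preds=⊥  new=3  old=⊥  +wl: 
  step 3. node 2  ⊔preds=3  new=1  old=⊥  +wl: 0,1
  step 4. node 3  ⊔preds=1  new=3  old=⊥  +wl: 2
  step 5. node 4  ⊔preds=⊤  new=⊤  old=⊥  +wl: 3
  step 6. node 5  ⊔preds=⊤  new=⊤  old=⊥  +wl: 
  step 7. node 0  ⊔preds=⊤  new=⊤  old=1  +wl: 
  step 8. node 1  ⊔preds=⊤  new=3  stable
  step 9. node 2  ⊔preds=⊤  new=⊤  old=1  +wl: 0,1,4,5
  step 10. node 3  ⊔preds=⊤  new=⊤  old=3  +wl: 2
  step 11. node 0  ⊔preds=⊤  new=⊤  stable
  step 12. node 1  ⊔preds=⊤  new=3  stable
  step 13. node 4  ⊔preds=⊤  new=⊤  stable
  step 14. node 5  ⊔preds=⊤  new=⊤  stable
  step 15. node 2  ⊔preds=⊤  new=⊤  stable

Least fixpoint reached:
  node 0: ⊤
  node 1: 3
  node 2: ⊤
  node 3: ⊤
  node 4: ⊤
  node 5: ⊤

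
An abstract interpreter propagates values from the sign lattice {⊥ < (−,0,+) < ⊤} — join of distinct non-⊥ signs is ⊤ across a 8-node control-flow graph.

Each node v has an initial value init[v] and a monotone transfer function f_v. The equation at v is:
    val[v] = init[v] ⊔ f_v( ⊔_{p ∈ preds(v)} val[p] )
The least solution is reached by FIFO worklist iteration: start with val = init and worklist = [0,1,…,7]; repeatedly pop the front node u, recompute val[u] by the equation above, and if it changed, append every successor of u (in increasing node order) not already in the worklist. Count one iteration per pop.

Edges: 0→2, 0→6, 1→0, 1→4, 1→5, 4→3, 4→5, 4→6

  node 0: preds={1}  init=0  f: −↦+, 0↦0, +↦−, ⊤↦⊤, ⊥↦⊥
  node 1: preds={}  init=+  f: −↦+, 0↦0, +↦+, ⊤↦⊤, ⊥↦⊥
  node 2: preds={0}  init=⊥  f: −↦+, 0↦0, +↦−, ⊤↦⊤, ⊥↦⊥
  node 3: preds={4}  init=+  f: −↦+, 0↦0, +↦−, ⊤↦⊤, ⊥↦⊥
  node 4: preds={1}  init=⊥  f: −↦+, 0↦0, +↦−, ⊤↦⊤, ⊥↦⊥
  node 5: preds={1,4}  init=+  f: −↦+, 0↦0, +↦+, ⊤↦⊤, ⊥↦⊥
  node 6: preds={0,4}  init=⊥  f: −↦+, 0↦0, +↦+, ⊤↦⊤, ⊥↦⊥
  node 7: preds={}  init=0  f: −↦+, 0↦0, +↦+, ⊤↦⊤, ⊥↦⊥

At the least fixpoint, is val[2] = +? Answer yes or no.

no

Iteration log — 9 steps:
  step 1. node 0  ⊔preds=+  new=⊤  old=0  +wl: 
  step 2. node 1  ⊔preds=⊥  new=+  stable
  step 3. node 2  ⊔preds=⊤  new=⊤  old=⊥  +wl: 
  step 4. node 3  ⊔preds=⊥  new=+  stable
  step 5. node 4  ⊔preds=+  new=−  old=⊥  +wl: 3
  step 6. node 5  ⊔preds=⊤  new=⊤  old=+  +wl: 
  step 7. node 6  ⊔preds=⊤  new=⊤  old=⊥  +wl: 
  step 8. node 7  ⊔preds=⊥  new=0  stable
  step 9. node 3  ⊔preds=−  new=+  stable

Least fixpoint reached:
  node 0: ⊤
  node 1: +
  node 2: ⊤
  node 3: +
  node 4: −
  node 5: ⊤
  node 6: ⊤
  node 7: 0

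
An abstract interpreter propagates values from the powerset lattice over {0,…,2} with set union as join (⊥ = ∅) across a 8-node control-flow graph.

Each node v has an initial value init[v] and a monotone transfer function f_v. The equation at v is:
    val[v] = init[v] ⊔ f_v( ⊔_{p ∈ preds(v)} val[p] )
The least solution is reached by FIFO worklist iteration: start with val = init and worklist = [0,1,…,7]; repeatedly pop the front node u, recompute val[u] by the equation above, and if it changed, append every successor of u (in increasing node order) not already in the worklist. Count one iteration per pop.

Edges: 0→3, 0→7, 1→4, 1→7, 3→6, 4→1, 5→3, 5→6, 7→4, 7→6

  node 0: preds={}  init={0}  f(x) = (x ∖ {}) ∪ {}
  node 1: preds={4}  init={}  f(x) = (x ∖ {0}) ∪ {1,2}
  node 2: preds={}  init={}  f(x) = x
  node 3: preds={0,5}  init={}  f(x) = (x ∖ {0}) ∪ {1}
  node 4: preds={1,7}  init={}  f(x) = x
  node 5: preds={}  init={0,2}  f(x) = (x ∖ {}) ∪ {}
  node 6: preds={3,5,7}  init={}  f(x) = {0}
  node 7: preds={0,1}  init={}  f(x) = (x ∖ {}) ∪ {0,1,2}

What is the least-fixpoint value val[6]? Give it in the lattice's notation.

Iteration log — 12 steps:
  step 1. node 0  ⊔preds={}  new={0}  stable
  step 2. node 1  ⊔preds={}  new={1,2}  old={}  +wl: 
  step 3. node 2  ⊔preds={}  new={}  stable
  step 4. node 3  ⊔preds={0,2}  new={1,2}  old={}  +wl: 
  step 5. node 4  ⊔preds={1,2}  new={1,2}  old={}  +wl: 1
  step 6. node 5  ⊔preds={}  new={0,2}  stable
  step 7. node 6  ⊔preds={0,1,2}  new={0}  old={}  +wl: 
  step 8. node 7  ⊔preds={0,1,2}  new={0,1,2}  old={}  +wl: 4,6
  step 9. node 1  ⊔preds={1,2}  new={1,2}  stable
  step 10. node 4  ⊔preds={0,1,2}  new={0,1,2}  old={1,2}  +wl: 1
  step 11. node 6  ⊔preds={0,1,2}  new={0}  stable
  step 12. node 1  ⊔preds={0,1,2}  new={1,2}  stable

Least fixpoint reached:
  node 0: {0}
  node 1: {1,2}
  node 2: {}
  node 3: {1,2}
  node 4: {0,1,2}
  node 5: {0,2}
  node 6: {0}
  node 7: {0,1,2}

{0}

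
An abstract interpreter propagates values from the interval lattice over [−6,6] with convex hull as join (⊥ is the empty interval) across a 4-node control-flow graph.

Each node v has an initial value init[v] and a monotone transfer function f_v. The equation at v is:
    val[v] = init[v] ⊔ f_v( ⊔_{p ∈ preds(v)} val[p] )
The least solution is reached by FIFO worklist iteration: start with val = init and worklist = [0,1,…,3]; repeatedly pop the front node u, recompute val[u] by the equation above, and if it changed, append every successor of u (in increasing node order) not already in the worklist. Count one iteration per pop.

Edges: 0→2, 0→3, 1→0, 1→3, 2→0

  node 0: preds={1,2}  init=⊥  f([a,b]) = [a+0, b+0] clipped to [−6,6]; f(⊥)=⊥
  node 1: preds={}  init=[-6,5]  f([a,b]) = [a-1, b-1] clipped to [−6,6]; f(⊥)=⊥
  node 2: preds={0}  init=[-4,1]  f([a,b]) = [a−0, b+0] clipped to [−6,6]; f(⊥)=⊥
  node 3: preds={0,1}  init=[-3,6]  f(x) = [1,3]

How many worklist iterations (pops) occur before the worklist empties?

Worklist (5 pops):
  #1 pop 0: in=[-6,5] → [-6,5] (was ⊥); enqueue []
  #2 pop 1: in=⊥ → [-6,5] (no change)
  #3 pop 2: in=[-6,5] → [-6,5] (was [-4,1]); enqueue [0]
  #4 pop 3: in=[-6,5] → [-3,6] (no change)
  #5 pop 0: in=[-6,5] → [-6,5] (no change)

Fixpoint:
  val[0] = [-6,5]
  val[1] = [-6,5]
  val[2] = [-6,5]
  val[3] = [-3,6]

5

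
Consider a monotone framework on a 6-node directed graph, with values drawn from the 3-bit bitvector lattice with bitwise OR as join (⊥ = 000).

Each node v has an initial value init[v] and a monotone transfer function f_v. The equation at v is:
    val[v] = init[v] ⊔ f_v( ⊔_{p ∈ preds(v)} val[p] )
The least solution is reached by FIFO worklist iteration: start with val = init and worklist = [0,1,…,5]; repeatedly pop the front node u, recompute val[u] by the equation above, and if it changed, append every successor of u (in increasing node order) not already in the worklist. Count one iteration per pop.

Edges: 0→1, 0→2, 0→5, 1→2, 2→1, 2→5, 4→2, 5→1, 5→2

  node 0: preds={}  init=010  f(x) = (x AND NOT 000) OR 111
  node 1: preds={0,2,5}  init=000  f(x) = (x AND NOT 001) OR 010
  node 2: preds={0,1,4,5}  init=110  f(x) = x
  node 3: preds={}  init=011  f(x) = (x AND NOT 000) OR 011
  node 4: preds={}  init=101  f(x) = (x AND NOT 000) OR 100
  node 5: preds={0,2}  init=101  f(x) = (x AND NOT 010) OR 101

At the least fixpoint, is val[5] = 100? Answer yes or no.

Trace (7 dequeues):
  [1] u=0 | in 000 | out 111 | prev 010 | push {}
  [2] u=1 | in 111 | out 110 | prev 000 | push {}
  [3] u=2 | in 111 | out 111 | prev 110 | push {1}
  [4] u=3 | in 000 | out 011 | ==
  [5] u=4 | in 000 | out 101 | ==
  [6] u=5 | in 111 | out 101 | ==
  [7] u=1 | in 111 | out 110 | ==

Converged values:
  [0] 111
  [1] 110
  [2] 111
  [3] 011
  [4] 101
  [5] 101

no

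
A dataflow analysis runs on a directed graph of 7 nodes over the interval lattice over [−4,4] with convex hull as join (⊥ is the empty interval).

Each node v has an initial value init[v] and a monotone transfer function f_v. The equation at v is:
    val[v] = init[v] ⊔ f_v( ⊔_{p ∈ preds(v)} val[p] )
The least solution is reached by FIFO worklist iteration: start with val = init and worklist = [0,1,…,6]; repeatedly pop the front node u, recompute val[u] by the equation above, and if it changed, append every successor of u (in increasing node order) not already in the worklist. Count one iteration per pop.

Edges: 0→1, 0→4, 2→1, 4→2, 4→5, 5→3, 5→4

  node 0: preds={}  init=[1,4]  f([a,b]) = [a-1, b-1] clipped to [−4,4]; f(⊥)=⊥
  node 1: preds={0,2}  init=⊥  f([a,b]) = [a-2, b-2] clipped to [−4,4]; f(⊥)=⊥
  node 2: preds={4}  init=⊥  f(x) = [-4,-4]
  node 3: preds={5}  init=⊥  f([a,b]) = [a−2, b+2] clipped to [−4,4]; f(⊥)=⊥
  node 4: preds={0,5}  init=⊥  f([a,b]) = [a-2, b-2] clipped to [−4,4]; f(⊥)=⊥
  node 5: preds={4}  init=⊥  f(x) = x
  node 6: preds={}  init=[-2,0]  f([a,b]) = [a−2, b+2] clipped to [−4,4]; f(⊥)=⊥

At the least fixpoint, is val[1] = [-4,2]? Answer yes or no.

yes

Worklist (19 pops):
  #1 pop 0: in=⊥ → [1,4] (no change)
  #2 pop 1: in=[1,4] → [-1,2] (was ⊥); enqueue []
  #3 pop 2: in=⊥ → [-4,-4] (was ⊥); enqueue [1]
  #4 pop 3: in=⊥ → ⊥ (no change)
  #5 pop 4: in=[1,4] → [-1,2] (was ⊥); enqueue [2]
  #6 pop 5: in=[-1,2] → [-1,2] (was ⊥); enqueue [3,4]
  #7 pop 6: in=⊥ → [-2,0] (no change)
  #8 pop 1: in=[-4,4] → [-4,2] (was [-1,2]); enqueue []
  #9 pop 2: in=[-1,2] → [-4,-4] (no change)
  #10 pop 3: in=[-1,2] → [-3,4] (was ⊥); enqueue []
  #11 pop 4: in=[-1,4] → [-3,2] (was [-1,2]); enqueue [2,5]
  #12 pop 2: in=[-3,2] → [-4,-4] (no change)
  #13 pop 5: in=[-3,2] → [-3,2] (was [-1,2]); enqueue [3,4]
  #14 pop 3: in=[-3,2] → [-4,4] (was [-3,4]); enqueue []
  #15 pop 4: in=[-3,4] → [-4,2] (was [-3,2]); enqueue [2,5]
  #16 pop 2: in=[-4,2] → [-4,-4] (no change)
  #17 pop 5: in=[-4,2] → [-4,2] (was [-3,2]); enqueue [3,4]
  #18 pop 3: in=[-4,2] → [-4,4] (no change)
  #19 pop 4: in=[-4,4] → [-4,2] (no change)

Fixpoint:
  val[0] = [1,4]
  val[1] = [-4,2]
  val[2] = [-4,-4]
  val[3] = [-4,4]
  val[4] = [-4,2]
  val[5] = [-4,2]
  val[6] = [-2,0]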